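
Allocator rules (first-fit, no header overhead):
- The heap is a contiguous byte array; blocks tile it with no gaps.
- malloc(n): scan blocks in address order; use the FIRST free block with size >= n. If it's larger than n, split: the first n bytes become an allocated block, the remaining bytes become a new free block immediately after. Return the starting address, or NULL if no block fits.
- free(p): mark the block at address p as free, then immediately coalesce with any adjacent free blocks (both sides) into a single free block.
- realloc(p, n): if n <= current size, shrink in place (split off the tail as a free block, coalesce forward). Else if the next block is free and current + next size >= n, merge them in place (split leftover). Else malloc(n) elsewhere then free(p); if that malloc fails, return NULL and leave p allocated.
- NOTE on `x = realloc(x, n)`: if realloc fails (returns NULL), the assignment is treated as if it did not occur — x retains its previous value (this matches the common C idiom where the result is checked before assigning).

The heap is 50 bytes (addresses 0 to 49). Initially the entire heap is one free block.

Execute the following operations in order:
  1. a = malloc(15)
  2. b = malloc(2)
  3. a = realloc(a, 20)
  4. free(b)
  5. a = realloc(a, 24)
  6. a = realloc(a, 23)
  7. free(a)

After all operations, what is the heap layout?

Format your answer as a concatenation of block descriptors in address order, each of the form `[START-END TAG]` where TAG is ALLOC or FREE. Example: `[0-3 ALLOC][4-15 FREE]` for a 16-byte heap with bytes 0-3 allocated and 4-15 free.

Answer: [0-49 FREE]

Derivation:
Op 1: a = malloc(15) -> a = 0; heap: [0-14 ALLOC][15-49 FREE]
Op 2: b = malloc(2) -> b = 15; heap: [0-14 ALLOC][15-16 ALLOC][17-49 FREE]
Op 3: a = realloc(a, 20) -> a = 17; heap: [0-14 FREE][15-16 ALLOC][17-36 ALLOC][37-49 FREE]
Op 4: free(b) -> (freed b); heap: [0-16 FREE][17-36 ALLOC][37-49 FREE]
Op 5: a = realloc(a, 24) -> a = 17; heap: [0-16 FREE][17-40 ALLOC][41-49 FREE]
Op 6: a = realloc(a, 23) -> a = 17; heap: [0-16 FREE][17-39 ALLOC][40-49 FREE]
Op 7: free(a) -> (freed a); heap: [0-49 FREE]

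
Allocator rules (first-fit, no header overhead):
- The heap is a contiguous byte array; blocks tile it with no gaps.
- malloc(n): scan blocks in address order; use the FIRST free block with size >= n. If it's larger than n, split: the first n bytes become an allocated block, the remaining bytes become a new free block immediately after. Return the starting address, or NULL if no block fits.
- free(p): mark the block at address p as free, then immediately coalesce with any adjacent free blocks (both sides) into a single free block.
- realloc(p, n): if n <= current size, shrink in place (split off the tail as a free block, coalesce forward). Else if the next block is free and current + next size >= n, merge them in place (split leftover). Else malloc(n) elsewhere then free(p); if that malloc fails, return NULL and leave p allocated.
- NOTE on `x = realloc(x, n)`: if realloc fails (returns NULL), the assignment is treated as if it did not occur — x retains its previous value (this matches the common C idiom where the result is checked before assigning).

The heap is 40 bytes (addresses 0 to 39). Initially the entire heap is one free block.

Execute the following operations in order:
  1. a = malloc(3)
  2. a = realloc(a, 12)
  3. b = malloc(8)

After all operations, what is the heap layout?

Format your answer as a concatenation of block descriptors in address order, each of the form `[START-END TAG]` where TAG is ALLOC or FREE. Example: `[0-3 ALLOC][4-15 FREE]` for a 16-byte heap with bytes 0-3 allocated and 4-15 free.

Op 1: a = malloc(3) -> a = 0; heap: [0-2 ALLOC][3-39 FREE]
Op 2: a = realloc(a, 12) -> a = 0; heap: [0-11 ALLOC][12-39 FREE]
Op 3: b = malloc(8) -> b = 12; heap: [0-11 ALLOC][12-19 ALLOC][20-39 FREE]

Answer: [0-11 ALLOC][12-19 ALLOC][20-39 FREE]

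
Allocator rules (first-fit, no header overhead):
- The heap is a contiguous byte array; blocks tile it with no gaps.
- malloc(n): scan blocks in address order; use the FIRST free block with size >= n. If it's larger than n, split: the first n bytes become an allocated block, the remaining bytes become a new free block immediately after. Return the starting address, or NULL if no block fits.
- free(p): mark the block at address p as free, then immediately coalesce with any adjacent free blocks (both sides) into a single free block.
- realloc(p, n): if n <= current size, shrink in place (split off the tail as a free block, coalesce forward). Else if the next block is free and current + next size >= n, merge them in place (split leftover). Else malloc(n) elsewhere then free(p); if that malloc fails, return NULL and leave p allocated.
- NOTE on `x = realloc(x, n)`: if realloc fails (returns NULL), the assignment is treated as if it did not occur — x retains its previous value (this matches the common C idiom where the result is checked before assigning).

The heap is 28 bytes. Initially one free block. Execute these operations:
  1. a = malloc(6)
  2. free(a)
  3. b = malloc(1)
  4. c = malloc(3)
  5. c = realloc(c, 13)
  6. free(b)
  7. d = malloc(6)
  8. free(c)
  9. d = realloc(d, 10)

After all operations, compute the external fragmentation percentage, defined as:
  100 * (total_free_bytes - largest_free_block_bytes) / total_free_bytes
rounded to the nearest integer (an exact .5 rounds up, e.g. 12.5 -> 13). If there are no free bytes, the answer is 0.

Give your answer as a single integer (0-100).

Op 1: a = malloc(6) -> a = 0; heap: [0-5 ALLOC][6-27 FREE]
Op 2: free(a) -> (freed a); heap: [0-27 FREE]
Op 3: b = malloc(1) -> b = 0; heap: [0-0 ALLOC][1-27 FREE]
Op 4: c = malloc(3) -> c = 1; heap: [0-0 ALLOC][1-3 ALLOC][4-27 FREE]
Op 5: c = realloc(c, 13) -> c = 1; heap: [0-0 ALLOC][1-13 ALLOC][14-27 FREE]
Op 6: free(b) -> (freed b); heap: [0-0 FREE][1-13 ALLOC][14-27 FREE]
Op 7: d = malloc(6) -> d = 14; heap: [0-0 FREE][1-13 ALLOC][14-19 ALLOC][20-27 FREE]
Op 8: free(c) -> (freed c); heap: [0-13 FREE][14-19 ALLOC][20-27 FREE]
Op 9: d = realloc(d, 10) -> d = 14; heap: [0-13 FREE][14-23 ALLOC][24-27 FREE]
Free blocks: [14 4] total_free=18 largest=14 -> 100*(18-14)/18 = 400/18 ≈ 22.222 -> rounds to 22

Answer: 22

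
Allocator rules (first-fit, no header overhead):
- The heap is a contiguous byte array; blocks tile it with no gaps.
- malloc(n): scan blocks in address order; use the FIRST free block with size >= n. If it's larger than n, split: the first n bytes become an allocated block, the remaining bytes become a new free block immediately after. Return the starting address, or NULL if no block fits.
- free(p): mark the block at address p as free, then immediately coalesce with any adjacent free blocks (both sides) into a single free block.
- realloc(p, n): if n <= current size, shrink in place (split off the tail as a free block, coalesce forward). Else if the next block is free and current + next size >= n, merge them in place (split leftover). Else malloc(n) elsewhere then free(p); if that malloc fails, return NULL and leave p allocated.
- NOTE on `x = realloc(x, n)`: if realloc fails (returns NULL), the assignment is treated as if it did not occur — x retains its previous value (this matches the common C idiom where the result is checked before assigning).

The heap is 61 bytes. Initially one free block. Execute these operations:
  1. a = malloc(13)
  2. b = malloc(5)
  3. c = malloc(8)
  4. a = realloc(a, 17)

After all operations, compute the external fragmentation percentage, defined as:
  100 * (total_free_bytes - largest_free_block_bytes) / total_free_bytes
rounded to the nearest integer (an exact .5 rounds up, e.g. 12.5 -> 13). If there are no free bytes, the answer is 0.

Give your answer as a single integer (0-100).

Op 1: a = malloc(13) -> a = 0; heap: [0-12 ALLOC][13-60 FREE]
Op 2: b = malloc(5) -> b = 13; heap: [0-12 ALLOC][13-17 ALLOC][18-60 FREE]
Op 3: c = malloc(8) -> c = 18; heap: [0-12 ALLOC][13-17 ALLOC][18-25 ALLOC][26-60 FREE]
Op 4: a = realloc(a, 17) -> a = 26; heap: [0-12 FREE][13-17 ALLOC][18-25 ALLOC][26-42 ALLOC][43-60 FREE]
Free blocks: [13 18] total_free=31 largest=18 -> 100*(31-18)/31 = 1300/31 ≈ 41.935 -> rounds to 42

Answer: 42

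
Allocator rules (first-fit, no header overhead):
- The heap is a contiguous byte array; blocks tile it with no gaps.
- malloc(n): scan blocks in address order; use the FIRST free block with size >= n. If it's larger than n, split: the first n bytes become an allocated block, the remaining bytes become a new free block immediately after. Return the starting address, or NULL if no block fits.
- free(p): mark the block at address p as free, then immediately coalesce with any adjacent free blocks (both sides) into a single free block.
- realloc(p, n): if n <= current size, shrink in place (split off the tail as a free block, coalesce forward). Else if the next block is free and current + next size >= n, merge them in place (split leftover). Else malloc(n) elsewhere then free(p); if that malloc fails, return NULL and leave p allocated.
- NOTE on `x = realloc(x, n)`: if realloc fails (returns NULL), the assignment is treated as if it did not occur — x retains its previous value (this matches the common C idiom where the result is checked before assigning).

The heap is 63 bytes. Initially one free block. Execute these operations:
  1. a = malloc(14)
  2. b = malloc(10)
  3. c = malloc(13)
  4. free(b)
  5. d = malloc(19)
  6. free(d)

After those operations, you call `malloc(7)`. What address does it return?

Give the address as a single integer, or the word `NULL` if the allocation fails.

Answer: 14

Derivation:
Op 1: a = malloc(14) -> a = 0; heap: [0-13 ALLOC][14-62 FREE]
Op 2: b = malloc(10) -> b = 14; heap: [0-13 ALLOC][14-23 ALLOC][24-62 FREE]
Op 3: c = malloc(13) -> c = 24; heap: [0-13 ALLOC][14-23 ALLOC][24-36 ALLOC][37-62 FREE]
Op 4: free(b) -> (freed b); heap: [0-13 ALLOC][14-23 FREE][24-36 ALLOC][37-62 FREE]
Op 5: d = malloc(19) -> d = 37; heap: [0-13 ALLOC][14-23 FREE][24-36 ALLOC][37-55 ALLOC][56-62 FREE]
Op 6: free(d) -> (freed d); heap: [0-13 ALLOC][14-23 FREE][24-36 ALLOC][37-62 FREE]
malloc(7): first-fit scan over [0-13 ALLOC][14-23 FREE][24-36 ALLOC][37-62 FREE] -> 14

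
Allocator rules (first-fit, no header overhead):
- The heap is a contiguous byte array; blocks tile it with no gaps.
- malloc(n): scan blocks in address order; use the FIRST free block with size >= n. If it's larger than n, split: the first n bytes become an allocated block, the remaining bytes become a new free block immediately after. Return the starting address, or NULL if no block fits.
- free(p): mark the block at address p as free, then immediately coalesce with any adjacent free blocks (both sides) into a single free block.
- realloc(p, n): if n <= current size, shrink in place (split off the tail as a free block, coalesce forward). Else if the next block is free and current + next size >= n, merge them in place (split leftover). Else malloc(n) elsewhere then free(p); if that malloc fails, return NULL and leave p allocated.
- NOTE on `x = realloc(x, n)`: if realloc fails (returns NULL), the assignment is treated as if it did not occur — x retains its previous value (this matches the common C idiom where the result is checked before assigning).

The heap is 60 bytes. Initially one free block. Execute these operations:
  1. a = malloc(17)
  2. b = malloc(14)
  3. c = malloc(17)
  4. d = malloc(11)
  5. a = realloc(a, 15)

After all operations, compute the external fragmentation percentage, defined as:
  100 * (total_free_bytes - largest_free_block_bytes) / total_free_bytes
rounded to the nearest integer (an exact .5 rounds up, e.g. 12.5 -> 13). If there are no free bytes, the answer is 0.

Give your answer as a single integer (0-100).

Answer: 33

Derivation:
Op 1: a = malloc(17) -> a = 0; heap: [0-16 ALLOC][17-59 FREE]
Op 2: b = malloc(14) -> b = 17; heap: [0-16 ALLOC][17-30 ALLOC][31-59 FREE]
Op 3: c = malloc(17) -> c = 31; heap: [0-16 ALLOC][17-30 ALLOC][31-47 ALLOC][48-59 FREE]
Op 4: d = malloc(11) -> d = 48; heap: [0-16 ALLOC][17-30 ALLOC][31-47 ALLOC][48-58 ALLOC][59-59 FREE]
Op 5: a = realloc(a, 15) -> a = 0; heap: [0-14 ALLOC][15-16 FREE][17-30 ALLOC][31-47 ALLOC][48-58 ALLOC][59-59 FREE]
Free blocks: [2 1] total_free=3 largest=2 -> 100*(3-2)/3 = 100/3 ≈ 33.333 -> rounds to 33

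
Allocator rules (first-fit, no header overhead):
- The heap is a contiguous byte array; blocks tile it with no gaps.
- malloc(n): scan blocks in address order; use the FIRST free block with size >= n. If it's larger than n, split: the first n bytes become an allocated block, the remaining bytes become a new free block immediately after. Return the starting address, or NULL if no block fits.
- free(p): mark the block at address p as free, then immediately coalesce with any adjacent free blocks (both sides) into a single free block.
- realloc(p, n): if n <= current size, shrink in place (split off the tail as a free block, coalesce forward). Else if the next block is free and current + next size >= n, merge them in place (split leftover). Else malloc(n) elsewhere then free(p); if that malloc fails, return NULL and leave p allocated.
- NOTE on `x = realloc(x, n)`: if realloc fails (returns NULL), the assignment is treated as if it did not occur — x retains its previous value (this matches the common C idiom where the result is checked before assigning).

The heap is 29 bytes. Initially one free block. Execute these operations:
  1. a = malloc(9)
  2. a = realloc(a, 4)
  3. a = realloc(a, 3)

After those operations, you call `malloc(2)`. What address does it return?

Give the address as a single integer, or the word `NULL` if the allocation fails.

Op 1: a = malloc(9) -> a = 0; heap: [0-8 ALLOC][9-28 FREE]
Op 2: a = realloc(a, 4) -> a = 0; heap: [0-3 ALLOC][4-28 FREE]
Op 3: a = realloc(a, 3) -> a = 0; heap: [0-2 ALLOC][3-28 FREE]
malloc(2): first-fit scan over [0-2 ALLOC][3-28 FREE] -> 3

Answer: 3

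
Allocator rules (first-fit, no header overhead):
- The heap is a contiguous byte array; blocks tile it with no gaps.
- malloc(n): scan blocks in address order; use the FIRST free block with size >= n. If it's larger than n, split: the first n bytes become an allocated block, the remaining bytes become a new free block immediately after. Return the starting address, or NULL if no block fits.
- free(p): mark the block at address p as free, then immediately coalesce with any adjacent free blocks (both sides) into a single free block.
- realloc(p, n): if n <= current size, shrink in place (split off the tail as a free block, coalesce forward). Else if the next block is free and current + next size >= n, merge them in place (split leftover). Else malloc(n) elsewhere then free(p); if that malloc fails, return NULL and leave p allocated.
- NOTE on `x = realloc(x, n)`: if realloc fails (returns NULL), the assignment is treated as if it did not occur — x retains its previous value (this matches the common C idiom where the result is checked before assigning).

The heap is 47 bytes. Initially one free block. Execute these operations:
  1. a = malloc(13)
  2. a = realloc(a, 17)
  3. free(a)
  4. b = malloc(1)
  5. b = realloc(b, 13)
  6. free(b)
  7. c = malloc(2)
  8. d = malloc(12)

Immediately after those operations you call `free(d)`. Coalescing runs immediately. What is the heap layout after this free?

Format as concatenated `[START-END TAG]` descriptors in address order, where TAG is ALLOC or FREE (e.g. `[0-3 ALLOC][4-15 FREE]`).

Op 1: a = malloc(13) -> a = 0; heap: [0-12 ALLOC][13-46 FREE]
Op 2: a = realloc(a, 17) -> a = 0; heap: [0-16 ALLOC][17-46 FREE]
Op 3: free(a) -> (freed a); heap: [0-46 FREE]
Op 4: b = malloc(1) -> b = 0; heap: [0-0 ALLOC][1-46 FREE]
Op 5: b = realloc(b, 13) -> b = 0; heap: [0-12 ALLOC][13-46 FREE]
Op 6: free(b) -> (freed b); heap: [0-46 FREE]
Op 7: c = malloc(2) -> c = 0; heap: [0-1 ALLOC][2-46 FREE]
Op 8: d = malloc(12) -> d = 2; heap: [0-1 ALLOC][2-13 ALLOC][14-46 FREE]
free(d): d = 2 -> block [2-13 ALLOC]; mark free, coalesce with adjacent free neighbors -> [0-1 ALLOC][2-46 FREE]

Answer: [0-1 ALLOC][2-46 FREE]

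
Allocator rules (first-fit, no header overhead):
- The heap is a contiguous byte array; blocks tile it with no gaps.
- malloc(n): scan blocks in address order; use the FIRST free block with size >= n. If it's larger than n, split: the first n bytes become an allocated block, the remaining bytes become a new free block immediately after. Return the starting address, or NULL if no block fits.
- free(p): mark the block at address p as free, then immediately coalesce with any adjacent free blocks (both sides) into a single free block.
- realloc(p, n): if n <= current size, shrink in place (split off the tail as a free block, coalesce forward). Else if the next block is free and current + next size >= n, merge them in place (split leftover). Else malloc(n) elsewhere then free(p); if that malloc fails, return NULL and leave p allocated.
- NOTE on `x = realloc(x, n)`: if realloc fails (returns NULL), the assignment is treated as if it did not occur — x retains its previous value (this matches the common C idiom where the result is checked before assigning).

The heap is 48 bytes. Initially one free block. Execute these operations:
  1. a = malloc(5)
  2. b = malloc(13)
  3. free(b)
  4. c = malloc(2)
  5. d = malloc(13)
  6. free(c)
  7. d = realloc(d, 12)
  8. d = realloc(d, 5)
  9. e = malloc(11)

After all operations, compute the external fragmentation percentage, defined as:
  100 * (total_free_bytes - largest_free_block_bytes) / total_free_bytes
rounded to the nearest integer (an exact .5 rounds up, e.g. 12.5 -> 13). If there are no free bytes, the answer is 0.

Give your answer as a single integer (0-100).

Op 1: a = malloc(5) -> a = 0; heap: [0-4 ALLOC][5-47 FREE]
Op 2: b = malloc(13) -> b = 5; heap: [0-4 ALLOC][5-17 ALLOC][18-47 FREE]
Op 3: free(b) -> (freed b); heap: [0-4 ALLOC][5-47 FREE]
Op 4: c = malloc(2) -> c = 5; heap: [0-4 ALLOC][5-6 ALLOC][7-47 FREE]
Op 5: d = malloc(13) -> d = 7; heap: [0-4 ALLOC][5-6 ALLOC][7-19 ALLOC][20-47 FREE]
Op 6: free(c) -> (freed c); heap: [0-4 ALLOC][5-6 FREE][7-19 ALLOC][20-47 FREE]
Op 7: d = realloc(d, 12) -> d = 7; heap: [0-4 ALLOC][5-6 FREE][7-18 ALLOC][19-47 FREE]
Op 8: d = realloc(d, 5) -> d = 7; heap: [0-4 ALLOC][5-6 FREE][7-11 ALLOC][12-47 FREE]
Op 9: e = malloc(11) -> e = 12; heap: [0-4 ALLOC][5-6 FREE][7-11 ALLOC][12-22 ALLOC][23-47 FREE]
Free blocks: [2 25] total_free=27 largest=25 -> 100*(27-25)/27 = 200/27 ≈ 7.407 -> rounds to 7

Answer: 7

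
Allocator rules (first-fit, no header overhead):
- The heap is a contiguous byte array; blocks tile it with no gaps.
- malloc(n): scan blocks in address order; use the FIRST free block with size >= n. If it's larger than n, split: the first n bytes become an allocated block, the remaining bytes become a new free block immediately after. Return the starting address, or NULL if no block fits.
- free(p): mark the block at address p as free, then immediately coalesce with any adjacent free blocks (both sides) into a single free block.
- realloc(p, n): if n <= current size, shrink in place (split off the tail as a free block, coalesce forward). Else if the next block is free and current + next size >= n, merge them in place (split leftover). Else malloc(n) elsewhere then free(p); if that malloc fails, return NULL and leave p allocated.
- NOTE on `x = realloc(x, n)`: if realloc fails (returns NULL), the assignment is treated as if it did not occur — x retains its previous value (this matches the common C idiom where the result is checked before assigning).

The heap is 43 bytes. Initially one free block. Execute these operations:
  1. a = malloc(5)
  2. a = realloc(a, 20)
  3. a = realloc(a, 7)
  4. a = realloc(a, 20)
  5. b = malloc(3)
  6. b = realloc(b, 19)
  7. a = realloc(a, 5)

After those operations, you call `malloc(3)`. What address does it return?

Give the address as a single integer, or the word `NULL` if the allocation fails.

Answer: 5

Derivation:
Op 1: a = malloc(5) -> a = 0; heap: [0-4 ALLOC][5-42 FREE]
Op 2: a = realloc(a, 20) -> a = 0; heap: [0-19 ALLOC][20-42 FREE]
Op 3: a = realloc(a, 7) -> a = 0; heap: [0-6 ALLOC][7-42 FREE]
Op 4: a = realloc(a, 20) -> a = 0; heap: [0-19 ALLOC][20-42 FREE]
Op 5: b = malloc(3) -> b = 20; heap: [0-19 ALLOC][20-22 ALLOC][23-42 FREE]
Op 6: b = realloc(b, 19) -> b = 20; heap: [0-19 ALLOC][20-38 ALLOC][39-42 FREE]
Op 7: a = realloc(a, 5) -> a = 0; heap: [0-4 ALLOC][5-19 FREE][20-38 ALLOC][39-42 FREE]
malloc(3): first-fit scan over [0-4 ALLOC][5-19 FREE][20-38 ALLOC][39-42 FREE] -> 5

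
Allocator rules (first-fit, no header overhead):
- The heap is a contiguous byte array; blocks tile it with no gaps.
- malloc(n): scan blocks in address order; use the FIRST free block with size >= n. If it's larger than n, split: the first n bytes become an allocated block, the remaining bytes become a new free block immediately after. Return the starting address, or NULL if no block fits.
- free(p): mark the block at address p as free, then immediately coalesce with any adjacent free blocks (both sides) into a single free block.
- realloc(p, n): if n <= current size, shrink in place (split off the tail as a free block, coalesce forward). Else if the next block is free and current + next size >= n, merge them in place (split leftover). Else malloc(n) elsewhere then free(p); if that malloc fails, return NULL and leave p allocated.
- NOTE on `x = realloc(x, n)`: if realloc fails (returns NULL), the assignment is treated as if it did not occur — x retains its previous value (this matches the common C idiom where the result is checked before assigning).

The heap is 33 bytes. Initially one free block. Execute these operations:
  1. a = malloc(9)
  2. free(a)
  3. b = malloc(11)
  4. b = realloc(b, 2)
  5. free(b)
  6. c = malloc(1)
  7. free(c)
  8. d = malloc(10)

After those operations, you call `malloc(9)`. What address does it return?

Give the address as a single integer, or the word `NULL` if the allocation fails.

Answer: 10

Derivation:
Op 1: a = malloc(9) -> a = 0; heap: [0-8 ALLOC][9-32 FREE]
Op 2: free(a) -> (freed a); heap: [0-32 FREE]
Op 3: b = malloc(11) -> b = 0; heap: [0-10 ALLOC][11-32 FREE]
Op 4: b = realloc(b, 2) -> b = 0; heap: [0-1 ALLOC][2-32 FREE]
Op 5: free(b) -> (freed b); heap: [0-32 FREE]
Op 6: c = malloc(1) -> c = 0; heap: [0-0 ALLOC][1-32 FREE]
Op 7: free(c) -> (freed c); heap: [0-32 FREE]
Op 8: d = malloc(10) -> d = 0; heap: [0-9 ALLOC][10-32 FREE]
malloc(9): first-fit scan over [0-9 ALLOC][10-32 FREE] -> 10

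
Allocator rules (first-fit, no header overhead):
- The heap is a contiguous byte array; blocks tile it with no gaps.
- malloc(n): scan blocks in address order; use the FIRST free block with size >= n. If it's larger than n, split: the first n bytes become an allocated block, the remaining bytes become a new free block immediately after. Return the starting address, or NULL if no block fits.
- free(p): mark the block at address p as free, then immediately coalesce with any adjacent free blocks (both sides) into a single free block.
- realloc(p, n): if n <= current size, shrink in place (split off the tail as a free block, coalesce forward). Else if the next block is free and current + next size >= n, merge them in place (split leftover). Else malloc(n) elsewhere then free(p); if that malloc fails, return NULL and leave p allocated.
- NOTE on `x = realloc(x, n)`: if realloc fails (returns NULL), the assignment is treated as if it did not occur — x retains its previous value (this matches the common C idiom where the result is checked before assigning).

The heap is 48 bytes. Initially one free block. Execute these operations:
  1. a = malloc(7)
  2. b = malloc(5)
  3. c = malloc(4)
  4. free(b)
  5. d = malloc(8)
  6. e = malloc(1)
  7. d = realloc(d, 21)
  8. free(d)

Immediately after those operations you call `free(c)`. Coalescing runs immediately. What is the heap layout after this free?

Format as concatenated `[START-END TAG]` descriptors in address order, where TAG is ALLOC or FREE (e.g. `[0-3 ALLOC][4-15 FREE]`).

Op 1: a = malloc(7) -> a = 0; heap: [0-6 ALLOC][7-47 FREE]
Op 2: b = malloc(5) -> b = 7; heap: [0-6 ALLOC][7-11 ALLOC][12-47 FREE]
Op 3: c = malloc(4) -> c = 12; heap: [0-6 ALLOC][7-11 ALLOC][12-15 ALLOC][16-47 FREE]
Op 4: free(b) -> (freed b); heap: [0-6 ALLOC][7-11 FREE][12-15 ALLOC][16-47 FREE]
Op 5: d = malloc(8) -> d = 16; heap: [0-6 ALLOC][7-11 FREE][12-15 ALLOC][16-23 ALLOC][24-47 FREE]
Op 6: e = malloc(1) -> e = 7; heap: [0-6 ALLOC][7-7 ALLOC][8-11 FREE][12-15 ALLOC][16-23 ALLOC][24-47 FREE]
Op 7: d = realloc(d, 21) -> d = 16; heap: [0-6 ALLOC][7-7 ALLOC][8-11 FREE][12-15 ALLOC][16-36 ALLOC][37-47 FREE]
Op 8: free(d) -> (freed d); heap: [0-6 ALLOC][7-7 ALLOC][8-11 FREE][12-15 ALLOC][16-47 FREE]
free(c): c = 12 -> block [12-15 ALLOC]; mark free, coalesce with adjacent free neighbors -> [0-6 ALLOC][7-7 ALLOC][8-47 FREE]

Answer: [0-6 ALLOC][7-7 ALLOC][8-47 FREE]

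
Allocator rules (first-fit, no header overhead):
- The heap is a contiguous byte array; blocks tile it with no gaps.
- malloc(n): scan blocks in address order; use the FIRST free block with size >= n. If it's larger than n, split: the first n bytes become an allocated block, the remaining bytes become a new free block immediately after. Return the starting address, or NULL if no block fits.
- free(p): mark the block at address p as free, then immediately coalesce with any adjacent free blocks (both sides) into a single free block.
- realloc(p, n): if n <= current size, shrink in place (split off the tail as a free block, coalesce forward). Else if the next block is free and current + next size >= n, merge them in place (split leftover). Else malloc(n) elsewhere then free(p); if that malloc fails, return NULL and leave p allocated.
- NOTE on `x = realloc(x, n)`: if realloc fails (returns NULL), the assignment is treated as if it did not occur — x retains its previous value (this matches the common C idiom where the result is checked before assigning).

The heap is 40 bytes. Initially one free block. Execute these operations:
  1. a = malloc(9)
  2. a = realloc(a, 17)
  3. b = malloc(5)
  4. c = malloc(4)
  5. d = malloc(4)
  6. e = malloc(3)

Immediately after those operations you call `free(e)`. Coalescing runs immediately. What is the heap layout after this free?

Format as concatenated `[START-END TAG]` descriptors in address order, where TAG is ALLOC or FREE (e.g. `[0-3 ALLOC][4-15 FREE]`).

Answer: [0-16 ALLOC][17-21 ALLOC][22-25 ALLOC][26-29 ALLOC][30-39 FREE]

Derivation:
Op 1: a = malloc(9) -> a = 0; heap: [0-8 ALLOC][9-39 FREE]
Op 2: a = realloc(a, 17) -> a = 0; heap: [0-16 ALLOC][17-39 FREE]
Op 3: b = malloc(5) -> b = 17; heap: [0-16 ALLOC][17-21 ALLOC][22-39 FREE]
Op 4: c = malloc(4) -> c = 22; heap: [0-16 ALLOC][17-21 ALLOC][22-25 ALLOC][26-39 FREE]
Op 5: d = malloc(4) -> d = 26; heap: [0-16 ALLOC][17-21 ALLOC][22-25 ALLOC][26-29 ALLOC][30-39 FREE]
Op 6: e = malloc(3) -> e = 30; heap: [0-16 ALLOC][17-21 ALLOC][22-25 ALLOC][26-29 ALLOC][30-32 ALLOC][33-39 FREE]
free(e): e = 30 -> block [30-32 ALLOC]; mark free, coalesce with adjacent free neighbors -> [0-16 ALLOC][17-21 ALLOC][22-25 ALLOC][26-29 ALLOC][30-39 FREE]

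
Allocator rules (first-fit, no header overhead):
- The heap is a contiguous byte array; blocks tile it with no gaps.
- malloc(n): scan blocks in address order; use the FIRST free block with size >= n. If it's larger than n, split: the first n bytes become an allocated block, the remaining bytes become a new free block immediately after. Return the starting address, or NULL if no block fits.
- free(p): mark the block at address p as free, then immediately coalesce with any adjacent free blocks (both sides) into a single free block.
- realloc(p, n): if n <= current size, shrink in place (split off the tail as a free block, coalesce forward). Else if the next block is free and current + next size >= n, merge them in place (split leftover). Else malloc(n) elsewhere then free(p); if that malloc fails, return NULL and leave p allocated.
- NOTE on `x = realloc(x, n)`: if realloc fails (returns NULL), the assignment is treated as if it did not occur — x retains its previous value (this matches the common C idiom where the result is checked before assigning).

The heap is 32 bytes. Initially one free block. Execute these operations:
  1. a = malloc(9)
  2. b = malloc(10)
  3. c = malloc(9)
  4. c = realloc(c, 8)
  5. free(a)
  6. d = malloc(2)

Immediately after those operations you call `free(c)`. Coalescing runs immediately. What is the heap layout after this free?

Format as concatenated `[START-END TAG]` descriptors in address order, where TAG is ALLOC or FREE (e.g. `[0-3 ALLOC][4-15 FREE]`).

Op 1: a = malloc(9) -> a = 0; heap: [0-8 ALLOC][9-31 FREE]
Op 2: b = malloc(10) -> b = 9; heap: [0-8 ALLOC][9-18 ALLOC][19-31 FREE]
Op 3: c = malloc(9) -> c = 19; heap: [0-8 ALLOC][9-18 ALLOC][19-27 ALLOC][28-31 FREE]
Op 4: c = realloc(c, 8) -> c = 19; heap: [0-8 ALLOC][9-18 ALLOC][19-26 ALLOC][27-31 FREE]
Op 5: free(a) -> (freed a); heap: [0-8 FREE][9-18 ALLOC][19-26 ALLOC][27-31 FREE]
Op 6: d = malloc(2) -> d = 0; heap: [0-1 ALLOC][2-8 FREE][9-18 ALLOC][19-26 ALLOC][27-31 FREE]
free(c): c = 19 -> block [19-26 ALLOC]; mark free, coalesce with adjacent free neighbors -> [0-1 ALLOC][2-8 FREE][9-18 ALLOC][19-31 FREE]

Answer: [0-1 ALLOC][2-8 FREE][9-18 ALLOC][19-31 FREE]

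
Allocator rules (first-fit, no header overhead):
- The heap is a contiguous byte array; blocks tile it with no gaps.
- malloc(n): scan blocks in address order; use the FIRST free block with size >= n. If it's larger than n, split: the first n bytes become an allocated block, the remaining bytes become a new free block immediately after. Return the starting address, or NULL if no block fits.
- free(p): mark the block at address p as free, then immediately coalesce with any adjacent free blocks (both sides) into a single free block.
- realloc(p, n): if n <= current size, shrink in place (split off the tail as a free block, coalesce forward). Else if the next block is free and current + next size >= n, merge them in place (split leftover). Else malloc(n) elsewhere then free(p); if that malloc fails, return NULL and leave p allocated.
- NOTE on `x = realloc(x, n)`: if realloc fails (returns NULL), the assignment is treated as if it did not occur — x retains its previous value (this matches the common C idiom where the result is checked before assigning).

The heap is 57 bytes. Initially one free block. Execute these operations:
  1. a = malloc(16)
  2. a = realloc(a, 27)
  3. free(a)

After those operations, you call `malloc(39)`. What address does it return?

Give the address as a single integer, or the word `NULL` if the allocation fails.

Op 1: a = malloc(16) -> a = 0; heap: [0-15 ALLOC][16-56 FREE]
Op 2: a = realloc(a, 27) -> a = 0; heap: [0-26 ALLOC][27-56 FREE]
Op 3: free(a) -> (freed a); heap: [0-56 FREE]
malloc(39): first-fit scan over [0-56 FREE] -> 0

Answer: 0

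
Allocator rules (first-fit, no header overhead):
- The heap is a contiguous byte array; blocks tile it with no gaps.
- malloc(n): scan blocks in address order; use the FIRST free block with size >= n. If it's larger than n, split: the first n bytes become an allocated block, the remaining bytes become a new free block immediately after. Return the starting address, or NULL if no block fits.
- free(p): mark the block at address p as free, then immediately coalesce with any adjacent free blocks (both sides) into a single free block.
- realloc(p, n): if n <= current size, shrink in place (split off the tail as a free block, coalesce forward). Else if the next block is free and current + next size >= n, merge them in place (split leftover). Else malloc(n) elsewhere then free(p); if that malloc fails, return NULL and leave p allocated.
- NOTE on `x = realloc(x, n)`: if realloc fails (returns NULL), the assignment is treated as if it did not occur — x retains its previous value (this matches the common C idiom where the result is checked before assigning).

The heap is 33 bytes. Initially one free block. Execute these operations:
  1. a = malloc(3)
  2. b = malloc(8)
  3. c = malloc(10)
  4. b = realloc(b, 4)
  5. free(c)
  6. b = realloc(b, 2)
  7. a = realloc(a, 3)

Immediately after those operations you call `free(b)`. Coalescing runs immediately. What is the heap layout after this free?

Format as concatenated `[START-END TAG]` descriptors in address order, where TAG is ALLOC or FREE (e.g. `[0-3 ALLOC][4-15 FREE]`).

Answer: [0-2 ALLOC][3-32 FREE]

Derivation:
Op 1: a = malloc(3) -> a = 0; heap: [0-2 ALLOC][3-32 FREE]
Op 2: b = malloc(8) -> b = 3; heap: [0-2 ALLOC][3-10 ALLOC][11-32 FREE]
Op 3: c = malloc(10) -> c = 11; heap: [0-2 ALLOC][3-10 ALLOC][11-20 ALLOC][21-32 FREE]
Op 4: b = realloc(b, 4) -> b = 3; heap: [0-2 ALLOC][3-6 ALLOC][7-10 FREE][11-20 ALLOC][21-32 FREE]
Op 5: free(c) -> (freed c); heap: [0-2 ALLOC][3-6 ALLOC][7-32 FREE]
Op 6: b = realloc(b, 2) -> b = 3; heap: [0-2 ALLOC][3-4 ALLOC][5-32 FREE]
Op 7: a = realloc(a, 3) -> a = 0; heap: [0-2 ALLOC][3-4 ALLOC][5-32 FREE]
free(b): b = 3 -> block [3-4 ALLOC]; mark free, coalesce with adjacent free neighbors -> [0-2 ALLOC][3-32 FREE]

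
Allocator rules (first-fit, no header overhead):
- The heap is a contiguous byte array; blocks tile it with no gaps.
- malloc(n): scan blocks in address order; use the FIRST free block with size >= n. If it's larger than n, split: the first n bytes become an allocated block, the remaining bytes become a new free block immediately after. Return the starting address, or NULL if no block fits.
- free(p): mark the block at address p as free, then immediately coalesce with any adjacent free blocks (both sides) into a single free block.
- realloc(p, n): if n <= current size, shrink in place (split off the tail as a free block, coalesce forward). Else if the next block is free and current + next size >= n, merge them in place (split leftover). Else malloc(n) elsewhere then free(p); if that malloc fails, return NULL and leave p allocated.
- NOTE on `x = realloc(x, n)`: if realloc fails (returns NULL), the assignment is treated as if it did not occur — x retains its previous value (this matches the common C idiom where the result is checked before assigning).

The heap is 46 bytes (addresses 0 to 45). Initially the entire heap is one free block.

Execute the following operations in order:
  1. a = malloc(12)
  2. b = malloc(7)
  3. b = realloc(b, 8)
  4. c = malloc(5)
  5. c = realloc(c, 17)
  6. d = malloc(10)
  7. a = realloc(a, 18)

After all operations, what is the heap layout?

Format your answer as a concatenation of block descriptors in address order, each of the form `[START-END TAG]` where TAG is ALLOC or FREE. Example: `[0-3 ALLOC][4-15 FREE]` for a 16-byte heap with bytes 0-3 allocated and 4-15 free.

Answer: [0-11 ALLOC][12-19 ALLOC][20-36 ALLOC][37-45 FREE]

Derivation:
Op 1: a = malloc(12) -> a = 0; heap: [0-11 ALLOC][12-45 FREE]
Op 2: b = malloc(7) -> b = 12; heap: [0-11 ALLOC][12-18 ALLOC][19-45 FREE]
Op 3: b = realloc(b, 8) -> b = 12; heap: [0-11 ALLOC][12-19 ALLOC][20-45 FREE]
Op 4: c = malloc(5) -> c = 20; heap: [0-11 ALLOC][12-19 ALLOC][20-24 ALLOC][25-45 FREE]
Op 5: c = realloc(c, 17) -> c = 20; heap: [0-11 ALLOC][12-19 ALLOC][20-36 ALLOC][37-45 FREE]
Op 6: d = malloc(10) -> d = NULL; heap: [0-11 ALLOC][12-19 ALLOC][20-36 ALLOC][37-45 FREE]
Op 7: a = realloc(a, 18) -> NULL (a unchanged); heap: [0-11 ALLOC][12-19 ALLOC][20-36 ALLOC][37-45 FREE]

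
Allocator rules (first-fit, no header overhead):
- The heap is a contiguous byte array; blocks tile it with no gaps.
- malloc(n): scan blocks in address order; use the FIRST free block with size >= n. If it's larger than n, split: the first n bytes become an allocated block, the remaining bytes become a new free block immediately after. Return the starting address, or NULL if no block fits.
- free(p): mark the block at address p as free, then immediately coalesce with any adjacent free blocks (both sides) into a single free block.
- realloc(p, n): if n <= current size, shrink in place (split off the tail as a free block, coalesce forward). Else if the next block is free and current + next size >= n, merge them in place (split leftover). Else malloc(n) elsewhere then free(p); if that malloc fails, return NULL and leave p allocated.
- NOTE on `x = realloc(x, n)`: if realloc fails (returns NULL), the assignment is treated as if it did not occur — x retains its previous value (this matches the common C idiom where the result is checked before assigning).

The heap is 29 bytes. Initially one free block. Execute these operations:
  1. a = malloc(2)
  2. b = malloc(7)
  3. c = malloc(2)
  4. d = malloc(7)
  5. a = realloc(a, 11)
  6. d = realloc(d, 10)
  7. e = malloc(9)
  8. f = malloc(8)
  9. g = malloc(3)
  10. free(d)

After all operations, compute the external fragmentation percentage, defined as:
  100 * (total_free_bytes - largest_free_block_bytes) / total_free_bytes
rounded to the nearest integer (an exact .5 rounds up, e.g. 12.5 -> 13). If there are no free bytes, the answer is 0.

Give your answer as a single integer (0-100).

Answer: 22

Derivation:
Op 1: a = malloc(2) -> a = 0; heap: [0-1 ALLOC][2-28 FREE]
Op 2: b = malloc(7) -> b = 2; heap: [0-1 ALLOC][2-8 ALLOC][9-28 FREE]
Op 3: c = malloc(2) -> c = 9; heap: [0-1 ALLOC][2-8 ALLOC][9-10 ALLOC][11-28 FREE]
Op 4: d = malloc(7) -> d = 11; heap: [0-1 ALLOC][2-8 ALLOC][9-10 ALLOC][11-17 ALLOC][18-28 FREE]
Op 5: a = realloc(a, 11) -> a = 18; heap: [0-1 FREE][2-8 ALLOC][9-10 ALLOC][11-17 ALLOC][18-28 ALLOC]
Op 6: d = realloc(d, 10) -> NULL (d unchanged); heap: [0-1 FREE][2-8 ALLOC][9-10 ALLOC][11-17 ALLOC][18-28 ALLOC]
Op 7: e = malloc(9) -> e = NULL; heap: [0-1 FREE][2-8 ALLOC][9-10 ALLOC][11-17 ALLOC][18-28 ALLOC]
Op 8: f = malloc(8) -> f = NULL; heap: [0-1 FREE][2-8 ALLOC][9-10 ALLOC][11-17 ALLOC][18-28 ALLOC]
Op 9: g = malloc(3) -> g = NULL; heap: [0-1 FREE][2-8 ALLOC][9-10 ALLOC][11-17 ALLOC][18-28 ALLOC]
Op 10: free(d) -> (freed d); heap: [0-1 FREE][2-8 ALLOC][9-10 ALLOC][11-17 FREE][18-28 ALLOC]
Free blocks: [2 7] total_free=9 largest=7 -> 100*(9-7)/9 = 200/9 ≈ 22.222 -> rounds to 22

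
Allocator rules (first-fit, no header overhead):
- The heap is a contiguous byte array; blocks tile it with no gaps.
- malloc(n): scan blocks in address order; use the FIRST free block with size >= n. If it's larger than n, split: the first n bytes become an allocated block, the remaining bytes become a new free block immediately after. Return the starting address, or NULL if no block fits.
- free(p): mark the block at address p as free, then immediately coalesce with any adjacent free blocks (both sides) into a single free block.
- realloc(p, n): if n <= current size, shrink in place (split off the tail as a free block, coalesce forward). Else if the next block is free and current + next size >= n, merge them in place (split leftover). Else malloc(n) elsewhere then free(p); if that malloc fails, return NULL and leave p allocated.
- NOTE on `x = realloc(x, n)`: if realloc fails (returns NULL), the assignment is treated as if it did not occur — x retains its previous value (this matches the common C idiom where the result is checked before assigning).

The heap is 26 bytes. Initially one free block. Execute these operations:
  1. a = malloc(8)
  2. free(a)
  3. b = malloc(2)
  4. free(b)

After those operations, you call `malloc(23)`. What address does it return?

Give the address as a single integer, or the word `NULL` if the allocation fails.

Answer: 0

Derivation:
Op 1: a = malloc(8) -> a = 0; heap: [0-7 ALLOC][8-25 FREE]
Op 2: free(a) -> (freed a); heap: [0-25 FREE]
Op 3: b = malloc(2) -> b = 0; heap: [0-1 ALLOC][2-25 FREE]
Op 4: free(b) -> (freed b); heap: [0-25 FREE]
malloc(23): first-fit scan over [0-25 FREE] -> 0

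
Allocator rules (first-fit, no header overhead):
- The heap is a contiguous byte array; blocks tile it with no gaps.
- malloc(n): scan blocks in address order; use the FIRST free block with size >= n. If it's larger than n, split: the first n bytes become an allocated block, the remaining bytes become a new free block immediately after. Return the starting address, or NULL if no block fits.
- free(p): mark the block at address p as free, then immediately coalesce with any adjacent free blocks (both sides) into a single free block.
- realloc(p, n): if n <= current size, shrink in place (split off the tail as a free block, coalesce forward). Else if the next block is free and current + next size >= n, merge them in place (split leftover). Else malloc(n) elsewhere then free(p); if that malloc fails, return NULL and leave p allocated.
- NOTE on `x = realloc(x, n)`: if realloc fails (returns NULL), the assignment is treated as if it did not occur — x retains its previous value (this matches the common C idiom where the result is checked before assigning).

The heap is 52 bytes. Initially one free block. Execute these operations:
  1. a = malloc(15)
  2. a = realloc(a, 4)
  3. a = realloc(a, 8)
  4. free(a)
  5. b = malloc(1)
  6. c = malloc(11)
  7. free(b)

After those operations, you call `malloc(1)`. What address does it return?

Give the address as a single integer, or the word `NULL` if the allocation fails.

Answer: 0

Derivation:
Op 1: a = malloc(15) -> a = 0; heap: [0-14 ALLOC][15-51 FREE]
Op 2: a = realloc(a, 4) -> a = 0; heap: [0-3 ALLOC][4-51 FREE]
Op 3: a = realloc(a, 8) -> a = 0; heap: [0-7 ALLOC][8-51 FREE]
Op 4: free(a) -> (freed a); heap: [0-51 FREE]
Op 5: b = malloc(1) -> b = 0; heap: [0-0 ALLOC][1-51 FREE]
Op 6: c = malloc(11) -> c = 1; heap: [0-0 ALLOC][1-11 ALLOC][12-51 FREE]
Op 7: free(b) -> (freed b); heap: [0-0 FREE][1-11 ALLOC][12-51 FREE]
malloc(1): first-fit scan over [0-0 FREE][1-11 ALLOC][12-51 FREE] -> 0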